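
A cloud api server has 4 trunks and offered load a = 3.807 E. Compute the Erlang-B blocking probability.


B(c,a) = (a^c/c!) / Σ_{k=0}^{c} a^k/k!
a^4/4! = 8.752261
Σ terms (k=0..4): 1.00000 + 3.80700 + 7.24662 + 9.19597 + 8.75226 = 30.001852
B = 8.752261/30.001852 = 0.291724

Final: 0.291724


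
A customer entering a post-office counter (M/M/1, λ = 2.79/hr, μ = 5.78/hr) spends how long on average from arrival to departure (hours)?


W = 1/(μ−λ) = 1/(5.78 − 2.79) = 1/2.99 = 0.3344 hr

Final: 0.3344 hr


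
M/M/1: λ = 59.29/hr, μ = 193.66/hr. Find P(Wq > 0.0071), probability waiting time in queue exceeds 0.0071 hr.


ρ = 59.29/193.66 = 0.3062
P(Wq > t) = ρ·e^{−(μ−λ)t} = 0.3062·e^{−0.9540}
= 0.3062·0.385187 = 0.117927

Final: 0.117927


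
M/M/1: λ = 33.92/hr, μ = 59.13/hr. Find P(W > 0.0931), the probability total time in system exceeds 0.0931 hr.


W ~ Exponential(μ−λ) for M/M/1.
μ − λ = 59.13 − 33.92 = 25.2100
P(W > t) = e^{−(μ−λ)t} = e^{−2.3471} = 0.095651

Final: 0.095651


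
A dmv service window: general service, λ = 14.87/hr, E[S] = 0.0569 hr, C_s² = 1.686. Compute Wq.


ρ = λ·E[S] = 14.87·0.0569 = 0.8461
E[S²] = E[S]²(1+C_s²) = 0.0569²·(1+1.686) = 0.008696
Wq = λ·E[S²]/(2(1−ρ)) = 14.87·0.008696/(2·0.1539) = 0.42013 hr

Final: 0.42013 hr


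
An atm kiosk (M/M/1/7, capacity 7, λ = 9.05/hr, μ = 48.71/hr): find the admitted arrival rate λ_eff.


ρ = 0.1858; P_K = (1−ρ)ρ^7/(1−ρ^8) = 0.000006222
λ_eff = λ(1 − P_K) = 9.05·(1 − 0.000006222) = 9.05·0.999994 = 9.0499 /hr

Final: 9.0499 /hr


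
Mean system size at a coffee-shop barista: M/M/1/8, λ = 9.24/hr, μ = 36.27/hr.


ρ = 9.24/36.27 = 0.2548
L = ρ[1 − (K+1)ρ^K + Kρ^(K+1)] / [(1−ρ)(1−ρ^(K+1))]
Numerator: 0.2548·(1 − 9·0.00001774 + 8·0.000004520) = 0.254725
Denominator: (0.7452)·(0.999995) = 0.745241
L = 0.254725/0.745241 = 0.3418

Final: 0.3418


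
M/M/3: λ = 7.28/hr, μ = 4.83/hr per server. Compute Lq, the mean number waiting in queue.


a = λ/μ = 1.5072; ρ = a/3 = 0.5024
P₀ = 0.208765
Lq = P₀·a^c·ρ / (c!·(1−ρ)²) = 0.208765·3.42415·0.5024/(6·0.24759)
= 0.24176

Final: 0.24176


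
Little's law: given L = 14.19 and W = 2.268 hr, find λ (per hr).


λ = L/W = 14.19/2.268 = 6.2566 /hr

Final: 6.2566 /hr


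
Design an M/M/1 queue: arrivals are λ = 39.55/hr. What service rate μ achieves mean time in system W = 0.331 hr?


W = 1/(μ−λ) ⇒ μ − λ = 1/W = 1/0.331 = 3.0211
μ = λ + 1/W = 39.55 + 3.0211 = 42.5711 per hr

Final: 42.5711 /hr


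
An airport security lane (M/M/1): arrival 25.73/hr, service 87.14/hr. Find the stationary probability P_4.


ρ = 25.73/87.14 = 0.2953
P_n = (1−ρ)·ρ^n = (1 − 0.2953)·0.2953^4 = 0.7047·0.007601 = 0.005357

Final: 0.005357


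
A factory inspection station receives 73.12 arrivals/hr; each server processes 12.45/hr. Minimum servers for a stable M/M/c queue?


Stability requires cμ > λ ⇔ c > λ/μ.
λ/μ = 73.12/12.45 = 5.8731
Minimum integer c = ⌊5.8731⌋ + 1 = 6
Check: 6·12.45 = 74.70 > 73.12, while 5·12.45 = 62.25 ≤ 73.12

Final: 6 servers


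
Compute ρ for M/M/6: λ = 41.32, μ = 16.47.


ρ = λ/(cμ) = 41.32/(6·16.47) = 41.32/98.82 = 0.4181

Final: 0.4181


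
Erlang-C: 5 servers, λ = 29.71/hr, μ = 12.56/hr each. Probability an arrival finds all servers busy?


a = λ/μ = 2.3654; ρ = a/5 = 0.4731
P₀ = 0.092210 (from M/M/c formula)
C(c,a) = [a^c/(c!(1−ρ))]·P₀ = [74.05682/(120·0.5269)]·0.092210
= 1.17124·0.092210 = 0.108001

Final: 0.108001


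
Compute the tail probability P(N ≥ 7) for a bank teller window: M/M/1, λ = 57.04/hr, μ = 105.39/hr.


ρ = 57.04/105.39 = 0.5412
P(N ≥ n) = ρ^n = 0.5412^7 = 0.013604

Final: 0.013604


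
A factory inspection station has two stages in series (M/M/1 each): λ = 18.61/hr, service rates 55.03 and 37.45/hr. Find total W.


Each node sees arrival rate λ = 18.61/hr (tandem ⇒ throughput preserved).
W₁ = 1/(μ₁−λ) = 1/(55.03−18.61) = 0.02746 hr
W₂ = 1/(μ₂−λ) = 1/(37.45−18.61) = 0.05308 hr
W_total = W₁ + W₂ = 0.02746 + 0.05308 = 0.08054 hr

Final: 0.08054 hr


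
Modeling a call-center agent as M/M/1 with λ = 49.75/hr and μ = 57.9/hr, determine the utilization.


ρ = λ/μ = 49.75/57.9 = 0.8592

Final: 0.8592


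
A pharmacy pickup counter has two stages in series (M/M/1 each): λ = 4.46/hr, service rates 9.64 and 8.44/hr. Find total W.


Each node sees arrival rate λ = 4.46/hr (tandem ⇒ throughput preserved).
W₁ = 1/(μ₁−λ) = 1/(9.64−4.46) = 0.19305 hr
W₂ = 1/(μ₂−λ) = 1/(8.44−4.46) = 0.25126 hr
W_total = W₁ + W₂ = 0.19305 + 0.25126 = 0.44431 hr

Final: 0.44431 hr


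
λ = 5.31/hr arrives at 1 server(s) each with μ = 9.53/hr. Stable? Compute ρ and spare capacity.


Total capacity cμ = 1·9.53 = 9.53/hr
ρ = λ/(cμ) = 5.31/9.53 = 0.5572
Stable ⇔ ρ < 1: YES
Spare capacity = cμ − λ = 9.53 − 5.31 = 4.22/hr

Final: ρ = 0.5572; stable; margin = 4.22/hr


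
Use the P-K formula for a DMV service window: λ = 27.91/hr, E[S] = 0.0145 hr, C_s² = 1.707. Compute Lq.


ρ = λ·E[S] = 27.91·0.0145 = 0.4047
Lq = ρ²(1+C_s²)/(2(1−ρ)) = 0.1638·(1+1.707)/(2·0.5953)
= 0.1638·2.7070/1.1906 = 0.37237

Final: 0.37237


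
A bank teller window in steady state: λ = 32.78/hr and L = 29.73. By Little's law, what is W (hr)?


W = L/λ = 29.73/32.78 = 0.9070 hr

Final: 0.9070 hr


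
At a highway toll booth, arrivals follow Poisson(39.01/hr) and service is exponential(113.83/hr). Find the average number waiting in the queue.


ρ = 39.01/113.83 = 0.3427
Lq = ρ²/(1−ρ) = 0.1174/0.6573 = 0.1787

Final: 0.1787


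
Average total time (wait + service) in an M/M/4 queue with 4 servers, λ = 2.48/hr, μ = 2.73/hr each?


a = 0.9084; ρ = 0.2271; P₀ = 0.402787
Lq = P₀·a^c·ρ/(c!(1−ρ)²) = 0.004345
Wq = Lq/λ = 0.004345/2.48 = 0.001752 hr
W = Wq + 1/μ = 0.001752 + 0.36630 = 0.36805 hr

Final: 0.36805 hr


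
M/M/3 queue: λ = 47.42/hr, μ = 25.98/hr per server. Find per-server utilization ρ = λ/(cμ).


ρ = λ/(cμ) = 47.42/(3·25.98) = 47.42/77.94 = 0.6084

Final: 0.6084


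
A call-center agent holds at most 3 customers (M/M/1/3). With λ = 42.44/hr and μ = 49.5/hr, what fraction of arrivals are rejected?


ρ = λ/μ = 42.44/49.5 = 0.8574
P_K = (1−ρ)ρ^K/(1−ρ^(K+1)) = (0.1426·0.630247)/(1 − 0.540357)
= 0.089890/0.459643 = 0.195564

Final: 0.195564


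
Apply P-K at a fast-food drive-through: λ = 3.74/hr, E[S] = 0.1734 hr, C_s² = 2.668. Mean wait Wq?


ρ = λ·E[S] = 3.74·0.1734 = 0.6485
E[S²] = E[S]²(1+C_s²) = 0.1734²·(1+2.668) = 0.110288
Wq = λ·E[S²]/(2(1−ρ)) = 3.74·0.110288/(2·0.3515) = 0.58676 hr

Final: 0.58676 hr


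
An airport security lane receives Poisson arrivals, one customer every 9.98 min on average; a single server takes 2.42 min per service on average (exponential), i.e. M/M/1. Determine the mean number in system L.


λ = 60/9.98 = 6.0120 /hr
μ = 60/2.42 = 24.7934 /hr
ρ = λ/μ = 6.0120/24.7934 = 0.2425
L = ρ/(1−ρ) = 0.2425/0.7575 = 0.3201

Final: 0.3201


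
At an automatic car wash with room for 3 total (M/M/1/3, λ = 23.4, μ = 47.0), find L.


ρ = 23.4/47.0 = 0.4979
L = ρ[1 − (K+1)ρ^K + Kρ^(K+1)] / [(1−ρ)(1−ρ^(K+1))]
Numerator: 0.4979·(1 − 4·0.123411 + 3·0.061443) = 0.343873
Denominator: (0.5021)·(0.938557) = 0.471275
L = 0.343873/0.471275 = 0.7297

Final: 0.7297


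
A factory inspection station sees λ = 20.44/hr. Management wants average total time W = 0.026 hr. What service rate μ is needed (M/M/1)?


W = 1/(μ−λ) ⇒ μ − λ = 1/W = 1/0.026 = 38.4615
μ = λ + 1/W = 20.44 + 38.4615 = 58.9015 per hr

Final: 58.9015 /hr


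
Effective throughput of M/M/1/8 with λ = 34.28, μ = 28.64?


ρ = 1.1969; P_K = (1−ρ)ρ^8/(1−ρ^9) = 0.205231
λ_eff = λ(1 − P_K) = 34.28·(1 − 0.205231) = 34.28·0.794769 = 27.2447 /hr

Final: 27.2447 /hr


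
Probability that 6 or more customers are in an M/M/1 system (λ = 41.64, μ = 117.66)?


ρ = 41.64/117.66 = 0.3539
P(N ≥ n) = ρ^n = 0.3539^6 = 0.001965

Final: 0.001965


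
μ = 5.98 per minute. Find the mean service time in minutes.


Mean service time = 1/μ = 1/5.98 minute = 0.16722 minute
In minutes: 0.16722 × 1 = 0.1672 min

Final: 0.1672 min


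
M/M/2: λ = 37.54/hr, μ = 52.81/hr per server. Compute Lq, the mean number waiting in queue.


a = λ/μ = 0.7109; ρ = a/2 = 0.3554
P₀ = 0.475552
Lq = P₀·a^c·ρ / (c!·(1−ρ)²) = 0.475552·0.50531·0.3554/(2·0.41548)
= 0.10278

Final: 0.10278


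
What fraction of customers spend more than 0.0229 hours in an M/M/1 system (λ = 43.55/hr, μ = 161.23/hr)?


W ~ Exponential(μ−λ) for M/M/1.
μ − λ = 161.23 − 43.55 = 117.6800
P(W > t) = e^{−(μ−λ)t} = e^{−2.6949} = 0.067551

Final: 0.067551


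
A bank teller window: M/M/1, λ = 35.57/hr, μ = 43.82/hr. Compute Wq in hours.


ρ = 35.57/43.82 = 0.8117
Wq = ρ/(μ−λ) = 0.8117/(43.82 − 35.57) = 0.8117/8.25 = 0.09839 hr

Final: 0.09839 hr


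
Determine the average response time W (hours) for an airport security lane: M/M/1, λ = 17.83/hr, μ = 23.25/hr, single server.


W = 1/(μ−λ) = 1/(23.25 − 17.83) = 1/5.42 = 0.1845 hr

Final: 0.1845 hr


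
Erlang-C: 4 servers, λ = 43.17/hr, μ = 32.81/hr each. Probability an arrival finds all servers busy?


a = λ/μ = 1.3158; ρ = a/4 = 0.3289
P₀ = 0.266873 (from M/M/c formula)
C(c,a) = [a^c/(c!(1−ρ))]·P₀ = [2.99711/(24·0.6711)]·0.266873
= 0.18609·0.266873 = 0.049663

Final: 0.049663


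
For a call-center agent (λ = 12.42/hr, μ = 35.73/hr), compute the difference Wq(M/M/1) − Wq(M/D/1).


ρ = 12.42/35.73 = 0.3476
Wq(M/M/1) = ρ/(μ−λ) = 0.3476/23.31 = 0.01491 hr
Wq(M/D/1) = ρ/(2(μ−λ)) = 0.007456 hr
Savings = 0.01491 − 0.007456 = 0.007456 hr

Final: 0.007456 hr


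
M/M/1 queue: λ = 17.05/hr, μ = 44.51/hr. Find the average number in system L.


ρ = λ/μ = 17.05/44.51 = 0.3831
L = ρ/(1−ρ) = 0.3831/(1 − 0.3831) = 0.3831/0.6169 = 0.6209

Final: 0.6209


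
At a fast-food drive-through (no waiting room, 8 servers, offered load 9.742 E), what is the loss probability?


B(c,a) = (a^c/c!) / Σ_{k=0}^{c} a^k/k!
a^8/8! = 2012.169114
Σ terms (k=0..8): 1.00000 + 9.74200 + 47.45328 + 154.09662 + 375.30233 + 731.23906 + 1187.28848 + 1652.36634 + 2012.16911 = 6170.657232
B = 2012.169114/6170.657232 = 0.326087

Final: 0.326087


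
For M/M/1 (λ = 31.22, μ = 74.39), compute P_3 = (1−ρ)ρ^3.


ρ = 31.22/74.39 = 0.4197
P_n = (1−ρ)·ρ^n = (1 − 0.4197)·0.4197^3 = 0.5803·0.073919 = 0.042897

Final: 0.042897


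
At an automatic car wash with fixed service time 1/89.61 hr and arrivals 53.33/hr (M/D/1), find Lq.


ρ = 53.33/89.61 = 0.5951
M/D/1: Lq = ρ²/(2(1−ρ)) = 0.3542/(2·0.4049) = 0.43741

Final: 0.43741


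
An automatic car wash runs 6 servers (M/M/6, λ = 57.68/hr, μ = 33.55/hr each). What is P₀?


a = λ/μ = 57.68/33.55 = 1.7192; ρ = a/c = 0.2865
Σ_{k=0}^{5} a^k/k! (terms k=0..5) = 1.00000 + 1.71923 + 1.47787 + 0.84693 + 0.36402 + 0.12516 = 5.53320
Tail: a^6/(6!(1−ρ)) = 25.82239/(720·0.7135) = 0.05027
P₀ = 1/(5.53320 + 0.05027) = 1/5.58347 = 0.179100

Final: 0.179100


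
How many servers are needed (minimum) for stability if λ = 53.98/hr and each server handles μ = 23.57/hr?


Stability requires cμ > λ ⇔ c > λ/μ.
λ/μ = 53.98/23.57 = 2.2902
Minimum integer c = ⌊2.2902⌋ + 1 = 3
Check: 3·23.57 = 70.71 > 53.98, while 2·23.57 = 47.14 ≤ 53.98

Final: 3 servers


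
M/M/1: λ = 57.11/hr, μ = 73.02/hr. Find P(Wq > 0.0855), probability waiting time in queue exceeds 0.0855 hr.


ρ = 57.11/73.02 = 0.7821
P(Wq > t) = ρ·e^{−(μ−λ)t} = 0.7821·e^{−1.3603}
= 0.7821·0.256583 = 0.200677

Final: 0.200677


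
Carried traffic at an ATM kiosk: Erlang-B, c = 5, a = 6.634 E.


B(5,6.634) = 0.402425 (Erlang-B)
Carried load = a(1 − B) = 6.634·(1 − 0.402425) = 6.634·0.597575 = 3.9643 E

Final: 3.9643 Erlangs


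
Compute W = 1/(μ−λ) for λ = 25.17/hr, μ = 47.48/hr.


W = 1/(μ−λ) = 1/(47.48 − 25.17) = 1/22.31 = 0.04482 hr

Final: 0.04482 hr


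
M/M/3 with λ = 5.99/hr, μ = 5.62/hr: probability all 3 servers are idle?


a = λ/μ = 5.99/5.62 = 1.0658; ρ = a/c = 0.3553
Σ_{k=0}^{2} a^k/k! (terms k=0..2) = 1.00000 + 1.06584 + 0.56800 = 2.63384
Tail: a^3/(3!(1−ρ)) = 1.21080/(6·0.6447) = 0.31300
P₀ = 1/(2.63384 + 0.31300) = 1/2.94684 = 0.339346

Final: 0.339346


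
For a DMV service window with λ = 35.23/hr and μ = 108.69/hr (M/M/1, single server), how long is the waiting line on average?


ρ = 35.23/108.69 = 0.3241
Lq = ρ²/(1−ρ) = 0.1051/0.6759 = 0.1554

Final: 0.1554


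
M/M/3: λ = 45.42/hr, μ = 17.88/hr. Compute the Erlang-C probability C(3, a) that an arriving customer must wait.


a = λ/μ = 2.5403; ρ = a/3 = 0.8468
P₀ = 0.040659 (from M/M/c formula)
C(c,a) = [a^c/(c!(1−ρ))]·P₀ = [16.39226/(6·0.1532)]·0.040659
= 17.82808·0.040659 = 0.724871

Final: 0.724871


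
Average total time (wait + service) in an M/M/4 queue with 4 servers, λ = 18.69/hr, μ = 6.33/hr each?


a = 2.9526; ρ = 0.7382; P₀ = 0.040493
Lq = P₀·a^c·ρ/(c!(1−ρ)²) = 1.38052
Wq = Lq/λ = 1.38052/18.69 = 0.07386 hr
W = Wq + 1/μ = 0.07386 + 0.15798 = 0.23184 hr

Final: 0.23184 hr


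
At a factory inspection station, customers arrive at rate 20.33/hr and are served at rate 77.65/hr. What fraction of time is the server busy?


ρ = λ/μ = 20.33/77.65 = 0.2618

Final: 0.2618


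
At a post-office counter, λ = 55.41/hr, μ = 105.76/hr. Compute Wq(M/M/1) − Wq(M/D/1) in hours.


ρ = 55.41/105.76 = 0.5239
Wq(M/M/1) = ρ/(μ−λ) = 0.5239/50.35 = 0.01041 hr
Wq(M/D/1) = ρ/(2(μ−λ)) = 0.005203 hr
Savings = 0.01041 − 0.005203 = 0.005203 hr

Final: 0.005203 hr


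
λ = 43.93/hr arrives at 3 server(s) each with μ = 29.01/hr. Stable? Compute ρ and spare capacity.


Total capacity cμ = 3·29.01 = 87.03/hr
ρ = λ/(cμ) = 43.93/87.03 = 0.5048
Stable ⇔ ρ < 1: YES
Spare capacity = cμ − λ = 87.03 − 43.93 = 43.10/hr

Final: ρ = 0.5048; stable; margin = 43.10/hr


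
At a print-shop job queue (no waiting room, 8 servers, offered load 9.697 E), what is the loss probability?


B(c,a) = (a^c/c!) / Σ_{k=0}^{c} a^k/k!
a^8/8! = 1939.003716
Σ terms (k=0..8): 1.00000 + 9.69700 + 47.01590 + 151.97108 + 368.41588 + 714.50576 + 1154.76039 + 1599.67307 + 1939.00372 = 5986.042785
B = 1939.003716/5986.042785 = 0.323921

Final: 0.323921


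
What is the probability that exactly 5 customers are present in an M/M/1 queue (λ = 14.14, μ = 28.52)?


ρ = 14.14/28.52 = 0.4958
P_n = (1−ρ)·ρ^n = (1 − 0.4958)·0.4958^5 = 0.5042·0.029957 = 0.015105

Final: 0.015105


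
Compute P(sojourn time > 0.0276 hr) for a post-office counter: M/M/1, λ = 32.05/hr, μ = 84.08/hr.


W ~ Exponential(μ−λ) for M/M/1.
μ − λ = 84.08 − 32.05 = 52.0300
P(W > t) = e^{−(μ−λ)t} = e^{−1.4360} = 0.237871

Final: 0.237871


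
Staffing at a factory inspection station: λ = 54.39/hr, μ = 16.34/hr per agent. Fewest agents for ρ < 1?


Stability requires cμ > λ ⇔ c > λ/μ.
λ/μ = 54.39/16.34 = 3.3286
Minimum integer c = ⌊3.3286⌋ + 1 = 4
Check: 4·16.34 = 65.36 > 54.39, while 3·16.34 = 49.02 ≤ 54.39

Final: 4 servers


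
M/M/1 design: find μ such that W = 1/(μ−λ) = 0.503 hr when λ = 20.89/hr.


W = 1/(μ−λ) ⇒ μ − λ = 1/W = 1/0.503 = 1.9881
μ = λ + 1/W = 20.89 + 1.9881 = 22.8781 per hr

Final: 22.8781 /hr


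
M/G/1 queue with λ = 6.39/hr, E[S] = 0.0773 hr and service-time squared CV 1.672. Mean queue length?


ρ = λ·E[S] = 6.39·0.0773 = 0.4939
Lq = ρ²(1+C_s²)/(2(1−ρ)) = 0.2440·(1+1.672)/(2·0.5061)
= 0.2440·2.6720/1.0121 = 0.64413

Final: 0.64413


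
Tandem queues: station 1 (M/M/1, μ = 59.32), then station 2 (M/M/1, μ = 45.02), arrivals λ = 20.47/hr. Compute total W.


Each node sees arrival rate λ = 20.47/hr (tandem ⇒ throughput preserved).
W₁ = 1/(μ₁−λ) = 1/(59.32−20.47) = 0.02574 hr
W₂ = 1/(μ₂−λ) = 1/(45.02−20.47) = 0.04073 hr
W_total = W₁ + W₂ = 0.02574 + 0.04073 = 0.06647 hr

Final: 0.06647 hr


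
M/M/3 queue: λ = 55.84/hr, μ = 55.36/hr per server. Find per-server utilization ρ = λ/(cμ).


ρ = λ/(cμ) = 55.84/(3·55.36) = 55.84/166.08 = 0.3362

Final: 0.3362


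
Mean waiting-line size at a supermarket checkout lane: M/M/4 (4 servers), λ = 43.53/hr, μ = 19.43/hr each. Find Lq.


a = λ/μ = 2.2403; ρ = a/4 = 0.5601
P₀ = 0.099899
Lq = P₀·a^c·ρ / (c!·(1−ρ)²) = 0.099899·25.19205·0.5601/(24·0.19352)
= 0.30348

Final: 0.30348


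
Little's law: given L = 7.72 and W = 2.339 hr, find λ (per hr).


λ = L/W = 7.72/2.339 = 3.3006 /hr

Final: 3.3006 /hr


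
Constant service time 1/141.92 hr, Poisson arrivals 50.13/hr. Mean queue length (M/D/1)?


ρ = 50.13/141.92 = 0.3532
M/D/1: Lq = ρ²/(2(1−ρ)) = 0.1248/(2·0.6468) = 0.09646

Final: 0.09646


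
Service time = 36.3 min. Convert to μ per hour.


μ = 1/(service time) in consistent units.
1 hour = 60 min, so μ = 60/36.3 = 1.6529 per hour

Final: 1.6529 /hr


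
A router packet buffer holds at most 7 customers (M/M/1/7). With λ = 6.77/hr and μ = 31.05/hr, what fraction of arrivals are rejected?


ρ = λ/μ = 6.77/31.05 = 0.2180
P_K = (1−ρ)ρ^K/(1−ρ^(K+1)) = (0.7820·0.00002343)/(1 − 0.000005108)
= 0.00001832/0.999995 = 0.00001832

Final: 0.00001832


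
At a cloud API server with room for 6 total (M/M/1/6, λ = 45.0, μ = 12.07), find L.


ρ = 45.0/12.07 = 3.7283
L = ρ[1 − (K+1)ρ^K + Kρ^(K+1)] / [(1−ρ)(1−ρ^(K+1))]
Numerator: 3.7283·(1 − 7·2685.538990 + 6·10012.365746) = 153888.895568
Denominator: (-2.7283)·(-10011.365746) = 27313.527258
L = 153888.895568/27313.527258 = 5.6342

Final: 5.6342


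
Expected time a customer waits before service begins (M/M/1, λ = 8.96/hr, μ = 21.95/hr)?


ρ = 8.96/21.95 = 0.4082
Wq = ρ/(μ−λ) = 0.4082/(21.95 − 8.96) = 0.4082/12.99 = 0.03142 hr

Final: 0.03142 hr


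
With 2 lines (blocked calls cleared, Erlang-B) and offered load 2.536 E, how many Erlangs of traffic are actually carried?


B(2,2.536) = 0.476276 (Erlang-B)
Carried load = a(1 − B) = 2.536·(1 − 0.476276) = 2.536·0.523724 = 1.3282 E

Final: 1.3282 Erlangs


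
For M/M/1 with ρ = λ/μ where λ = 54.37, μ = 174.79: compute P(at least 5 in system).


ρ = 54.37/174.79 = 0.3111
P(N ≥ n) = ρ^n = 0.3111^5 = 0.002912

Final: 0.002912


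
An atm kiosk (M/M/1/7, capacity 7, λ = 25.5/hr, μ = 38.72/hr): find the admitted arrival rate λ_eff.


ρ = 0.6586; P_K = (1−ρ)ρ^7/(1−ρ^8) = 0.019019
λ_eff = λ(1 − P_K) = 25.5·(1 − 0.019019) = 25.5·0.980981 = 25.0150 /hr

Final: 25.0150 /hr


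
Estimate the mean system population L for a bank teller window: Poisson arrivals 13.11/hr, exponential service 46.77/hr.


ρ = λ/μ = 13.11/46.77 = 0.2803
L = ρ/(1−ρ) = 0.2803/(1 − 0.2803) = 0.2803/0.7197 = 0.3895

Final: 0.3895


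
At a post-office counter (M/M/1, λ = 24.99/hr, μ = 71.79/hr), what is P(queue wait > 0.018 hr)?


ρ = 24.99/71.79 = 0.3481
P(Wq > t) = ρ·e^{−(μ−λ)t} = 0.3481·e^{−0.8424}
= 0.3481·0.430676 = 0.149918

Final: 0.149918


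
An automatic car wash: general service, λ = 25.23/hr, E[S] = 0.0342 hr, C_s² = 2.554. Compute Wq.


ρ = λ·E[S] = 25.23·0.0342 = 0.8629
E[S²] = E[S]²(1+C_s²) = 0.0342²·(1+2.554) = 0.004157
Wq = λ·E[S²]/(2(1−ρ)) = 25.23·0.004157/(2·0.1371) = 0.38239 hr

Final: 0.38239 hr


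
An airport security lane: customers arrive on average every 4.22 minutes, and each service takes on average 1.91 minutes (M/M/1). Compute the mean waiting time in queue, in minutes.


λ = 60/4.22 = 14.2180 /hr
μ = 60/1.91 = 31.4136 /hr
ρ = λ/μ = 14.2180/31.4136 = 0.4526
Wq = ρ/(μ−λ) = 0.4526/(31.4136−14.2180) = 0.02632 hr
In minutes: 0.02632·60 = 1.579 min

Final: 1.579 min


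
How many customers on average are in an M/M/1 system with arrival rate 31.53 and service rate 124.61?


ρ = λ/μ = 31.53/124.61 = 0.2530
L = ρ/(1−ρ) = 0.2530/(1 − 0.2530) = 0.2530/0.7470 = 0.3387

Final: 0.3387


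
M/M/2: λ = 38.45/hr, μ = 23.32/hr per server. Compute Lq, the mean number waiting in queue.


a = λ/μ = 1.6488; ρ = a/2 = 0.8244
P₀ = 0.096251
Lq = P₀·a^c·ρ / (c!·(1−ρ)²) = 0.096251·2.71854·0.8244/(2·0.03084)
= 3.49782

Final: 3.49782


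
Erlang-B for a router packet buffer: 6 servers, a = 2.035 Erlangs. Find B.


B(c,a) = (a^c/c!) / Σ_{k=0}^{c} a^k/k!
a^6/6! = 0.098640
Σ terms (k=0..6): 1.00000 + 2.03500 + 2.07061 + 1.40457 + 0.71457 + 0.29083 + 0.09864 = 7.614222
B = 0.098640/7.614222 = 0.012955

Final: 0.012955


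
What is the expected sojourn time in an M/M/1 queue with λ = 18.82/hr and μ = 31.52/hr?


W = 1/(μ−λ) = 1/(31.52 − 18.82) = 1/12.70 = 0.07874 hr

Final: 0.07874 hr


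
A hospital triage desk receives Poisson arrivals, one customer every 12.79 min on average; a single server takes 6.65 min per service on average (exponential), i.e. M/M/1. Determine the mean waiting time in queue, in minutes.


λ = 60/12.79 = 4.6912 /hr
μ = 60/6.65 = 9.0226 /hr
ρ = λ/μ = 4.6912/9.0226 = 0.5199
Wq = ρ/(μ−λ) = 0.5199/(9.0226−4.6912) = 0.12004 hr
In minutes: 0.12004·60 = 7.202 min

Final: 7.202 min


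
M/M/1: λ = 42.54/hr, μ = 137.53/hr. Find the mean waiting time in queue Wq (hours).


ρ = 42.54/137.53 = 0.3093
Wq = ρ/(μ−λ) = 0.3093/(137.53 − 42.54) = 0.3093/94.99 = 0.003256 hr

Final: 0.003256 hr


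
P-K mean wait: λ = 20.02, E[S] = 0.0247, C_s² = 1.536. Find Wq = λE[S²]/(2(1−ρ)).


ρ = λ·E[S] = 20.02·0.0247 = 0.4945
E[S²] = E[S]²(1+C_s²) = 0.0247²·(1+1.536) = 0.001547
Wq = λ·E[S²]/(2(1−ρ)) = 20.02·0.001547/(2·0.5055) = 0.03064 hr

Final: 0.03064 hr


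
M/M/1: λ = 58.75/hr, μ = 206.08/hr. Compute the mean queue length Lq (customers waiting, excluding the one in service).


ρ = 58.75/206.08 = 0.2851
Lq = ρ²/(1−ρ) = 0.08127/0.7149 = 0.1137

Final: 0.1137


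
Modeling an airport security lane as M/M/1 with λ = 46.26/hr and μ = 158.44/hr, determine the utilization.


ρ = λ/μ = 46.26/158.44 = 0.2920

Final: 0.2920


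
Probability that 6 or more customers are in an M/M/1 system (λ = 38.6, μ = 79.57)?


ρ = 38.6/79.57 = 0.4851
P(N ≥ n) = ρ^n = 0.4851^6 = 0.013032

Final: 0.013032


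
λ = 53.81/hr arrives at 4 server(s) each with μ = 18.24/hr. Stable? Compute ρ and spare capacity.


Total capacity cμ = 4·18.24 = 72.96/hr
ρ = λ/(cμ) = 53.81/72.96 = 0.7375
Stable ⇔ ρ < 1: YES
Spare capacity = cμ − λ = 72.96 − 53.81 = 19.15/hr

Final: ρ = 0.7375; stable; margin = 19.15/hr


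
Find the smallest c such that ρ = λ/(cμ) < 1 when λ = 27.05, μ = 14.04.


Stability requires cμ > λ ⇔ c > λ/μ.
λ/μ = 27.05/14.04 = 1.9266
Minimum integer c = ⌊1.9266⌋ + 1 = 2
Check: 2·14.04 = 28.08 > 27.05, while 1·14.04 = 14.04 ≤ 27.05

Final: 2 servers


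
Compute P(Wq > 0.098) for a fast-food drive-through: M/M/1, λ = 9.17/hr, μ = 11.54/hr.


ρ = 9.17/11.54 = 0.7946
P(Wq > t) = ρ·e^{−(μ−λ)t} = 0.7946·e^{−0.2323}
= 0.7946·0.792740 = 0.629933

Final: 0.629933


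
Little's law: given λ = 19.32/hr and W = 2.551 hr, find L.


L = λW = 19.32·2.551 = 49.2853

Final: 49.2853


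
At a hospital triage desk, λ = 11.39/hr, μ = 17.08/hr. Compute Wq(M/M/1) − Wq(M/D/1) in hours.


ρ = 11.39/17.08 = 0.6669
Wq(M/M/1) = ρ/(μ−λ) = 0.6669/5.69 = 0.11720 hr
Wq(M/D/1) = ρ/(2(μ−λ)) = 0.05860 hr
Savings = 0.11720 − 0.05860 = 0.05860 hr

Final: 0.05860 hr


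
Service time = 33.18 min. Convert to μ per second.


μ = 1/(service time) in consistent units.
1 second = 0.0166667 min, so μ = 0.0166667/33.18 = 0.0005023 per second

Final: 0.0005023 /sec


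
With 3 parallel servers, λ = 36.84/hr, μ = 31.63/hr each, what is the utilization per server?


ρ = λ/(cμ) = 36.84/(3·31.63) = 36.84/94.89 = 0.3882

Final: 0.3882


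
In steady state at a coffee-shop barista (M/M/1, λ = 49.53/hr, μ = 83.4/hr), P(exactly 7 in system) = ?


ρ = 49.53/83.4 = 0.5939
P_n = (1−ρ)·ρ^n = (1 − 0.5939)·0.5939^7 = 0.4061·0.026056 = 0.010582

Final: 0.010582


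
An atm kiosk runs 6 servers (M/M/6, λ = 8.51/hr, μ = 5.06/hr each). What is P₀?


a = λ/μ = 8.51/5.06 = 1.6818; ρ = a/c = 0.2803
Σ_{k=0}^{5} a^k/k! (terms k=0..5) = 1.00000 + 1.68182 + 1.41426 + 0.79284 + 0.33335 + 0.11213 = 5.33440
Tail: a^6/(6!(1−ρ)) = 22.62946/(720·0.7197) = 0.04367
P₀ = 1/(5.33440 + 0.04367) = 1/5.37807 = 0.185940

Final: 0.185940


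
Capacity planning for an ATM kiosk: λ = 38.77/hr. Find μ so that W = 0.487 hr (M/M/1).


W = 1/(μ−λ) ⇒ μ − λ = 1/W = 1/0.487 = 2.0534
μ = λ + 1/W = 38.77 + 2.0534 = 40.8234 per hr

Final: 40.8234 /hr


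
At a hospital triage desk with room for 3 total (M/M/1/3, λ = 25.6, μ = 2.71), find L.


ρ = 25.6/2.71 = 9.4465
L = ρ[1 − (K+1)ρ^K + Kρ^(K+1)] / [(1−ρ)(1−ρ^(K+1))]
Numerator: 9.4465·(1 − 4·842.969814 + 3·7963.109684) = 193827.422421
Denominator: (-8.4465)·(-7962.109684) = 67251.915376
L = 193827.422421/67251.915376 = 2.8821

Final: 2.8821


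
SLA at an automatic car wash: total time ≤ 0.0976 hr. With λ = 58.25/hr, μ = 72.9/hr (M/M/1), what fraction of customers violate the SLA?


W ~ Exponential(μ−λ) for M/M/1.
μ − λ = 72.9 − 58.25 = 14.6500
P(W > t) = e^{−(μ−λ)t} = e^{−1.4298} = 0.239347

Final: 0.239347


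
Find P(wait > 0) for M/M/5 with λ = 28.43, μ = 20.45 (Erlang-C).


a = λ/μ = 1.3902; ρ = a/5 = 0.2780
P₀ = 0.248758 (from M/M/c formula)
C(c,a) = [a^c/(c!(1−ρ))]·P₀ = [5.19299/(120·0.7220)]·0.248758
= 0.05994·0.248758 = 0.014911

Final: 0.014911


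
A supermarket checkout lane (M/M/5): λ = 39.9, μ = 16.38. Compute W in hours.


a = 2.4359; ρ = 0.4872; P₀ = 0.085673
Lq = P₀·a^c·ρ/(c!(1−ρ)²) = 0.11343
Wq = Lq/λ = 0.11343/39.9 = 0.002843 hr
W = Wq + 1/μ = 0.002843 + 0.06105 = 0.06389 hr

Final: 0.06389 hr


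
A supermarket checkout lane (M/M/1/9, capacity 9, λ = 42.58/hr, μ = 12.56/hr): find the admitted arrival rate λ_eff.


ρ = 3.3901; P_K = (1−ρ)ρ^9/(1−ρ^10) = 0.705029
λ_eff = λ(1 − P_K) = 42.58·(1 − 0.705029) = 42.58·0.294971 = 12.5599 /hr

Final: 12.5599 /hr


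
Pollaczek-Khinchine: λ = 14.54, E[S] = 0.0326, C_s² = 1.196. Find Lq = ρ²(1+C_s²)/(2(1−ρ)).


ρ = λ·E[S] = 14.54·0.0326 = 0.4740
Lq = ρ²(1+C_s²)/(2(1−ρ)) = 0.2247·(1+1.196)/(2·0.5260)
= 0.2247·2.1960/1.0520 = 0.46901

Final: 0.46901


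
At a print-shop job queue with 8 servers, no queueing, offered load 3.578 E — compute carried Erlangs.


B(8,3.578) = 0.018820 (Erlang-B)
Carried load = a(1 − B) = 3.578·(1 − 0.018820) = 3.578·0.981180 = 3.5107 E

Final: 3.5107 Erlangs


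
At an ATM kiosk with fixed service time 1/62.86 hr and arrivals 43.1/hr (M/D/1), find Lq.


ρ = 43.1/62.86 = 0.6857
M/D/1: Lq = ρ²/(2(1−ρ)) = 0.4701/(2·0.3143) = 0.74776

Final: 0.74776


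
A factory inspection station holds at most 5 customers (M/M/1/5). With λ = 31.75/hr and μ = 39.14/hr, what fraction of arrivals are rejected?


ρ = λ/μ = 31.75/39.14 = 0.8112
P_K = (1−ρ)ρ^K/(1−ρ^(K+1)) = (0.1888·0.351249)/(1 − 0.284930)
= 0.066319/0.715070 = 0.092745

Final: 0.092745


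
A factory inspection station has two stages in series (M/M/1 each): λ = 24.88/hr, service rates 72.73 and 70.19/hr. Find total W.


Each node sees arrival rate λ = 24.88/hr (tandem ⇒ throughput preserved).
W₁ = 1/(μ₁−λ) = 1/(72.73−24.88) = 0.02090 hr
W₂ = 1/(μ₂−λ) = 1/(70.19−24.88) = 0.02207 hr
W_total = W₁ + W₂ = 0.02090 + 0.02207 = 0.04297 hr

Final: 0.04297 hr


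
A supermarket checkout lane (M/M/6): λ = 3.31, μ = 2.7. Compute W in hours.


a = 1.2259; ρ = 0.2043; P₀ = 0.293465
Lq = P₀·a^c·ρ/(c!(1−ρ)²) = 0.0004465
Wq = Lq/λ = 0.0004465/3.31 = 0.0001349 hr
W = Wq + 1/μ = 0.0001349 + 0.37037 = 0.37051 hr

Final: 0.37051 hr


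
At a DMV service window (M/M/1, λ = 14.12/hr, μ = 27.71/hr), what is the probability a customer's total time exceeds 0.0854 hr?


W ~ Exponential(μ−λ) for M/M/1.
μ − λ = 27.71 − 14.12 = 13.5900
P(W > t) = e^{−(μ−λ)t} = e^{−1.1606} = 0.313303

Final: 0.313303


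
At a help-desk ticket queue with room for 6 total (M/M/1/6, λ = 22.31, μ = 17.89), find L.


ρ = 22.31/17.89 = 1.2471
L = ρ[1 − (K+1)ρ^K + Kρ^(K+1)] / [(1−ρ)(1−ρ^(K+1))]
Numerator: 1.2471·(1 − 7·3.761278 + 6·4.690559) = 3.509755
Denominator: (-0.2471)·(-3.690559) = 0.911809
L = 3.509755/0.911809 = 3.8492

Final: 3.8492


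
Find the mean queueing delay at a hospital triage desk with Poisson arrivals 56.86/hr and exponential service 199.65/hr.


ρ = 56.86/199.65 = 0.2848
Wq = ρ/(μ−λ) = 0.2848/(199.65 − 56.86) = 0.2848/142.79 = 0.001995 hr

Final: 0.001995 hr


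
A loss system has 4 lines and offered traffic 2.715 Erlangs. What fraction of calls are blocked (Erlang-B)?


B(c,a) = (a^c/c!) / Σ_{k=0}^{c} a^k/k!
a^4/4! = 2.263957
Σ terms (k=0..4): 1.00000 + 2.71500 + 3.68561 + 3.33548 + 2.26396 = 13.000048
B = 2.263957/13.000048 = 0.174150

Final: 0.174150


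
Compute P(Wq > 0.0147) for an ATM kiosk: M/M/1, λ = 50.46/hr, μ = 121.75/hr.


ρ = 50.46/121.75 = 0.4145
P(Wq > t) = ρ·e^{−(μ−λ)t} = 0.4145·e^{−1.0480}
= 0.4145·0.350651 = 0.145329

Final: 0.145329


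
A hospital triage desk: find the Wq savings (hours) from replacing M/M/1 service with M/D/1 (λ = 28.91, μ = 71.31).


ρ = 28.91/71.31 = 0.4054
Wq(M/M/1) = ρ/(μ−λ) = 0.4054/42.40 = 0.009562 hr
Wq(M/D/1) = ρ/(2(μ−λ)) = 0.004781 hr
Savings = 0.009562 − 0.004781 = 0.004781 hr

Final: 0.004781 hr


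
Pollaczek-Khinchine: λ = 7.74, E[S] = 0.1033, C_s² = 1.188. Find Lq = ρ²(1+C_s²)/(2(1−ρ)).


ρ = λ·E[S] = 7.74·0.1033 = 0.7995
Lq = ρ²(1+C_s²)/(2(1−ρ)) = 0.6393·(1+1.188)/(2·0.2005)
= 0.6393·2.1880/0.4009 = 3.48880

Final: 3.48880


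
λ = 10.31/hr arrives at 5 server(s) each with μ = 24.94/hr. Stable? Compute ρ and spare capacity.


Total capacity cμ = 5·24.94 = 124.70/hr
ρ = λ/(cμ) = 10.31/124.70 = 0.08268
Stable ⇔ ρ < 1: YES
Spare capacity = cμ − λ = 124.70 − 10.31 = 114.39/hr

Final: ρ = 0.08268; stable; margin = 114.39/hr


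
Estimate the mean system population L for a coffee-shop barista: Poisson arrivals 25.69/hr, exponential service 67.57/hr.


ρ = λ/μ = 25.69/67.57 = 0.3802
L = ρ/(1−ρ) = 0.3802/(1 − 0.3802) = 0.3802/0.6198 = 0.6134

Final: 0.6134


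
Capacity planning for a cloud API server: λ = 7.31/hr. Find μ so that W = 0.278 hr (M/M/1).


W = 1/(μ−λ) ⇒ μ − λ = 1/W = 1/0.278 = 3.5971
μ = λ + 1/W = 7.31 + 3.5971 = 10.9071 per hr

Final: 10.9071 /hr


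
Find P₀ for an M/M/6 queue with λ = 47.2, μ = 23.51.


a = λ/μ = 47.2/23.51 = 2.0077; ρ = a/c = 0.3346
Σ_{k=0}^{5} a^k/k! (terms k=0..5) = 1.00000 + 2.00766 + 2.01534 + 1.34870 + 0.67693 + 0.27181 = 7.32045
Tail: a^6/(6!(1−ρ)) = 65.48415/(720·0.6654) = 0.13669
P₀ = 1/(7.32045 + 0.13669) = 1/7.45713 = 0.134100

Final: 0.134100


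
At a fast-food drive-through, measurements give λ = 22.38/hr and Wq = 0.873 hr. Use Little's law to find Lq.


Lq = λWq = 22.38·0.873 = 19.5377

Final: 19.5377


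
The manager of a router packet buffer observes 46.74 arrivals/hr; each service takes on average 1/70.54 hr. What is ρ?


ρ = λ/μ = 46.74/70.54 = 0.6626

Final: 0.6626


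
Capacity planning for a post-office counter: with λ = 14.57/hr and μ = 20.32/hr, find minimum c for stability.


Stability requires cμ > λ ⇔ c > λ/μ.
λ/μ = 14.57/20.32 = 0.7170
Minimum integer c = ⌊0.7170⌋ + 1 = 1
Check: 1·20.32 = 20.32 > 14.57, while 0·20.32 = 0.00 ≤ 14.57

Final: 1 servers


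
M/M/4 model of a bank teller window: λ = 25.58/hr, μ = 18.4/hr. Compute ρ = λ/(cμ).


ρ = λ/(cμ) = 25.58/(4·18.4) = 25.58/73.60 = 0.3476

Final: 0.3476


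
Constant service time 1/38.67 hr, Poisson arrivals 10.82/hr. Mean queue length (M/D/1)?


ρ = 10.82/38.67 = 0.2798
M/D/1: Lq = ρ²/(2(1−ρ)) = 0.07829/(2·0.7202) = 0.05435

Final: 0.05435


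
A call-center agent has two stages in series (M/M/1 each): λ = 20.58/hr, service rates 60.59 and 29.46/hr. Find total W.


Each node sees arrival rate λ = 20.58/hr (tandem ⇒ throughput preserved).
W₁ = 1/(μ₁−λ) = 1/(60.59−20.58) = 0.02499 hr
W₂ = 1/(μ₂−λ) = 1/(29.46−20.58) = 0.11261 hr
W_total = W₁ + W₂ = 0.02499 + 0.11261 = 0.13761 hr

Final: 0.13761 hr


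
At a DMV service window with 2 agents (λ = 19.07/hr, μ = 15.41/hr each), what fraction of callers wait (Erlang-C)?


a = λ/μ = 1.2375; ρ = a/2 = 0.6188
P₀ = 0.235518 (from M/M/c formula)
C(c,a) = [a^c/(c!(1−ρ))]·P₀ = [1.53143/(2·0.3812)]·0.235518
= 2.00845·0.235518 = 0.473026

Final: 0.473026


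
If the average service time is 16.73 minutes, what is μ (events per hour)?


μ = 1/(service time) in consistent units.
1 hour = 60 min, so μ = 60/16.73 = 3.5864 per hour

Final: 3.5864 /hr


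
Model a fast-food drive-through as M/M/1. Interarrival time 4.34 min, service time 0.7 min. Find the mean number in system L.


λ = 60/4.34 = 13.8249 /hr
μ = 60/0.7 = 85.7143 /hr
ρ = λ/μ = 13.8249/85.7143 = 0.1613
L = ρ/(1−ρ) = 0.1613/0.8387 = 0.1923

Final: 0.1923


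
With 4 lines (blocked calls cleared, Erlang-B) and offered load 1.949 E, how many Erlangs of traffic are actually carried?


B(4,1.949) = 0.089957 (Erlang-B)
Carried load = a(1 − B) = 1.949·(1 − 0.089957) = 1.949·0.910043 = 1.7737 E

Final: 1.7737 Erlangs


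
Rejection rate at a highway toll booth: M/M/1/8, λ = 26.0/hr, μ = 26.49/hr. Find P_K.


ρ = λ/μ = 26.0/26.49 = 0.9815
P_K = (1−ρ)ρ^K/(1−ρ^(K+1)) = (0.01850·0.861254)/(1 − 0.845323)
= 0.015931/0.154677 = 0.102996

Final: 0.102996


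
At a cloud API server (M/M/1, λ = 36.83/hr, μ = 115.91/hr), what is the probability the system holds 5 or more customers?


ρ = 36.83/115.91 = 0.3177
P(N ≥ n) = ρ^n = 0.3177^5 = 0.003239

Final: 0.003239


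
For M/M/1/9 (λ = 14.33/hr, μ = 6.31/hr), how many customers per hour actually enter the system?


ρ = 2.2710; P_K = (1−ρ)ρ^9/(1−ρ^10) = 0.559818
λ_eff = λ(1 − P_K) = 14.33·(1 − 0.559818) = 14.33·0.440182 = 6.3078 /hr

Final: 6.3078 /hr


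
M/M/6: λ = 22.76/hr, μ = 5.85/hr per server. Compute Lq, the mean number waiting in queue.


a = λ/μ = 3.8906; ρ = a/6 = 0.6484
P₀ = 0.018886
Lq = P₀·a^c·ρ / (c!·(1−ρ)²) = 0.018886·3468.15381·0.6484/(720·0.12360)
= 0.47725

Final: 0.47725


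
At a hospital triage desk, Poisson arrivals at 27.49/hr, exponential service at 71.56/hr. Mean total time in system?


W = 1/(μ−λ) = 1/(71.56 − 27.49) = 1/44.07 = 0.02269 hr

Final: 0.02269 hr


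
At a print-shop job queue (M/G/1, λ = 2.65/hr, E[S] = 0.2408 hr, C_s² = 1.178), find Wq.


ρ = λ·E[S] = 2.65·0.2408 = 0.6381
E[S²] = E[S]²(1+C_s²) = 0.2408²·(1+1.178) = 0.126291
Wq = λ·E[S²]/(2(1−ρ)) = 2.65·0.126291/(2·0.3619) = 0.46240 hr

Final: 0.46240 hr


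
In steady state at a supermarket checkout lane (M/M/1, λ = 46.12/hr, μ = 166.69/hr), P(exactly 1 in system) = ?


ρ = 46.12/166.69 = 0.2767
P_n = (1−ρ)·ρ^n = (1 − 0.2767)·0.2767^1 = 0.7233·0.276681 = 0.200129

Final: 0.200129


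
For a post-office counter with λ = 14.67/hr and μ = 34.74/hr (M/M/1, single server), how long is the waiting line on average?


ρ = 14.67/34.74 = 0.4223
Lq = ρ²/(1−ρ) = 0.1783/0.5777 = 0.3087

Final: 0.3087


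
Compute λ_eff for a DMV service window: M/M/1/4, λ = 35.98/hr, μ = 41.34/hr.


ρ = 0.8703; P_K = (1−ρ)ρ^4/(1−ρ^5) = 0.148618
λ_eff = λ(1 − P_K) = 35.98·(1 − 0.148618) = 35.98·0.851382 = 30.6327 /hr

Final: 30.6327 /hr


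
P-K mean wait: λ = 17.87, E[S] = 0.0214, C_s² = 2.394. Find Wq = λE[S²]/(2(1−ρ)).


ρ = λ·E[S] = 17.87·0.0214 = 0.3824
E[S²] = E[S]²(1+C_s²) = 0.0214²·(1+2.394) = 0.001554
Wq = λ·E[S²]/(2(1−ρ)) = 17.87·0.001554/(2·0.6176) = 0.02249 hr

Final: 0.02249 hr


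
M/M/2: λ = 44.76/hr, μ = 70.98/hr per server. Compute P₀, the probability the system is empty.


a = λ/μ = 44.76/70.98 = 0.6306; ρ = a/c = 0.3153
Σ_{k=0}^{1} a^k/k! (terms k=0..1) = 1.00000 + 0.63060 = 1.63060
Tail: a^2/(2!(1−ρ)) = 0.39766/(2·0.6847) = 0.29039
P₀ = 1/(1.63060 + 0.29039) = 1/1.92099 = 0.520566

Final: 0.520566


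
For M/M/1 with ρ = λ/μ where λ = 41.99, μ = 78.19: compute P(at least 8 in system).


ρ = 41.99/78.19 = 0.5370
P(N ≥ n) = ρ^n = 0.5370^8 = 0.006918

Final: 0.006918


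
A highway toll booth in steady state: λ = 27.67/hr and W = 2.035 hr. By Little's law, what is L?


L = λW = 27.67·2.035 = 56.3085

Final: 56.3085


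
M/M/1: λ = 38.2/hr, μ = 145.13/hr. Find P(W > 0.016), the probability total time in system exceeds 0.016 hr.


W ~ Exponential(μ−λ) for M/M/1.
μ − λ = 145.13 − 38.2 = 106.9300
P(W > t) = e^{−(μ−λ)t} = e^{−1.7109} = 0.180707

Final: 0.180707


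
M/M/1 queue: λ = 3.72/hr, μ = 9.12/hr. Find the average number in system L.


ρ = λ/μ = 3.72/9.12 = 0.4079
L = ρ/(1−ρ) = 0.4079/(1 − 0.4079) = 0.4079/0.5921 = 0.6889

Final: 0.6889


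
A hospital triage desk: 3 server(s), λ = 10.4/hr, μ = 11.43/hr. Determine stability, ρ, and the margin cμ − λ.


Total capacity cμ = 3·11.43 = 34.29/hr
ρ = λ/(cμ) = 10.4/34.29 = 0.3033
Stable ⇔ ρ < 1: YES
Spare capacity = cμ − λ = 34.29 − 10.4 = 23.89/hr

Final: ρ = 0.3033; stable; margin = 23.89/hr


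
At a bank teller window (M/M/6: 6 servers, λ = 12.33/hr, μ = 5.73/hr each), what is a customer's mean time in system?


a = 2.1518; ρ = 0.3586; P₀ = 0.116003
Lq = P₀·a^c·ρ/(c!(1−ρ)²) = 0.01395
Wq = Lq/λ = 0.01395/12.33 = 0.001131 hr
W = Wq + 1/μ = 0.001131 + 0.17452 = 0.17565 hr

Final: 0.17565 hr


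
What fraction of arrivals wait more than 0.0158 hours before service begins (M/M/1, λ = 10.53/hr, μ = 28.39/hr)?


ρ = 10.53/28.39 = 0.3709
P(Wq > t) = ρ·e^{−(μ−λ)t} = 0.3709·e^{−0.2822}
= 0.3709·0.754132 = 0.279711

Final: 0.279711


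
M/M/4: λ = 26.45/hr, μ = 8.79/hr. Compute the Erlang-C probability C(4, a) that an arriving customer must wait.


a = λ/μ = 3.0091; ρ = a/4 = 0.7523
P₀ = 0.037220 (from M/M/c formula)
C(c,a) = [a^c/(c!(1−ρ))]·P₀ = [81.98742/(24·0.2477)]·0.037220
= 13.79008·0.037220 = 0.513260

Final: 0.513260


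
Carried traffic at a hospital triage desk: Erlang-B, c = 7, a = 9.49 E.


B(7,9.49) = 0.385562 (Erlang-B)
Carried load = a(1 − B) = 9.49·(1 − 0.385562) = 9.49·0.614438 = 5.8310 E

Final: 5.8310 Erlangs


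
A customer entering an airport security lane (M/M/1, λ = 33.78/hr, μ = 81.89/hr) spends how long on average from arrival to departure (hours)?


W = 1/(μ−λ) = 1/(81.89 − 33.78) = 1/48.11 = 0.02079 hr

Final: 0.02079 hr


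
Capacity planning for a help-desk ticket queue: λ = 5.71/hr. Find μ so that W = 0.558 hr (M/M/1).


W = 1/(μ−λ) ⇒ μ − λ = 1/W = 1/0.558 = 1.7921
μ = λ + 1/W = 5.71 + 1.7921 = 7.5021 per hr

Final: 7.5021 /hr


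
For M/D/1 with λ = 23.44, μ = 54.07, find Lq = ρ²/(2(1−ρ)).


ρ = 23.44/54.07 = 0.4335
M/D/1: Lq = ρ²/(2(1−ρ)) = 0.1879/(2·0.5665) = 0.16588

Final: 0.16588
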